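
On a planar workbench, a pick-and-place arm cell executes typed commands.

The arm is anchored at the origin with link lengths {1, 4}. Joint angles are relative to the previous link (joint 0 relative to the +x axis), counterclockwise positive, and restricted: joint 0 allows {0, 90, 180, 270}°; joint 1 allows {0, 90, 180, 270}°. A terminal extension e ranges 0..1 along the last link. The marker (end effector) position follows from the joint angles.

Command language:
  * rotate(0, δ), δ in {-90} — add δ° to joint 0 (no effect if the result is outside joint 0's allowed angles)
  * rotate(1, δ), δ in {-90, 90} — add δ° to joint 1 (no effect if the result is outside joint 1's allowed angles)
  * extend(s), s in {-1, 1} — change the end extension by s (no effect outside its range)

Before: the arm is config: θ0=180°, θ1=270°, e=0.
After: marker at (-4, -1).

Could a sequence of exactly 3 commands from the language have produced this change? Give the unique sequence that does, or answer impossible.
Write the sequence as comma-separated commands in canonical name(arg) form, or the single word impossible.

from: config: θ0=180°, θ1=270°, e=0
[1] after rotate(0, -90): config: θ0=90°, θ1=270°, e=0
[2] after rotate(0, -90): config: θ0=0°, θ1=270°, e=0
[3] after rotate(0, -90): config: θ0=270°, θ1=270°, e=0
all 125 alternatives checked — unique.

rotate(0, -90), rotate(0, -90), rotate(0, -90)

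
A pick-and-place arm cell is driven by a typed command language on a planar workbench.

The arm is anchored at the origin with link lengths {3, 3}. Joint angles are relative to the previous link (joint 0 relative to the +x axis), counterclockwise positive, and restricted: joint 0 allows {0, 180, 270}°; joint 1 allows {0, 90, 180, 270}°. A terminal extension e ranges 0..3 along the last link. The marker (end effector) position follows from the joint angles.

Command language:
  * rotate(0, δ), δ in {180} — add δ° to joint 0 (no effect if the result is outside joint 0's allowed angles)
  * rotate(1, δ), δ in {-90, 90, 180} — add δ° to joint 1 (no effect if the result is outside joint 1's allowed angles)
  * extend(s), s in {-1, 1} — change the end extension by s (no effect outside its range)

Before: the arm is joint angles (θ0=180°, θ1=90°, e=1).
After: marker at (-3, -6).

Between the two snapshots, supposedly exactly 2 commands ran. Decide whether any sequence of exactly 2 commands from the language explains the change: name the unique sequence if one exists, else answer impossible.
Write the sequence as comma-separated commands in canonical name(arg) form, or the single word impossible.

extend(1), extend(1)

t0: joint angles (θ0=180°, θ1=90°, e=1)
t=1 extend(1) ⇒ joint angles (θ0=180°, θ1=90°, e=2)
t=2 extend(1) ⇒ joint angles (θ0=180°, θ1=90°, e=3)
all 36 alternatives checked — unique.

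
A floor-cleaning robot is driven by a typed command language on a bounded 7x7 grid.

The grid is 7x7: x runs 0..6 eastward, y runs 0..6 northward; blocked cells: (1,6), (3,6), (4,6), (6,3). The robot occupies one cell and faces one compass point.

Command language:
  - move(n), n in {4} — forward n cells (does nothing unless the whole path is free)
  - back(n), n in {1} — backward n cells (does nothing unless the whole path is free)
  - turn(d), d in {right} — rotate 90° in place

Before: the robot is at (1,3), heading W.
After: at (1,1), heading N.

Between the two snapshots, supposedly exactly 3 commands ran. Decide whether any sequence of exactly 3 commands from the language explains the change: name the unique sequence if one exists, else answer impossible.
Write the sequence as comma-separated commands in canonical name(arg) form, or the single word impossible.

turn(right), back(1), back(1)

key: order matters: swapping turn(right) and back(1) lands elsewhere
from: at (1,3), heading W
1. turn(right) → at (1,3), heading N
2. back(1) → at (1,2), heading N
3. back(1) → at (1,1), heading N
no rival 3-sequence matches.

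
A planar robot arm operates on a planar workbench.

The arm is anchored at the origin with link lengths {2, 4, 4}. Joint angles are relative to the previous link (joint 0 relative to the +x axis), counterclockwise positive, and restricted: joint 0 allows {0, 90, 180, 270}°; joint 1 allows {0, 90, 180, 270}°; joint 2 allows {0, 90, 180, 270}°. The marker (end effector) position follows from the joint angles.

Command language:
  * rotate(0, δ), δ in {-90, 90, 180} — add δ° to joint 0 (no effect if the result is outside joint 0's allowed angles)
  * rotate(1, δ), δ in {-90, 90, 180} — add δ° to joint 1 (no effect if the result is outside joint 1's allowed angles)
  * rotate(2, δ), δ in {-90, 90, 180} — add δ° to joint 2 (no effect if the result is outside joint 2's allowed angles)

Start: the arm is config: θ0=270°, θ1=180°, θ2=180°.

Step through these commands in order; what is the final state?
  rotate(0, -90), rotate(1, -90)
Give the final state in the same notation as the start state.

initial: config: θ0=270°, θ1=180°, θ2=180°
1. rotate(0, -90) → config: θ0=180°, θ1=180°, θ2=180°
2. rotate(1, -90) → config: θ0=180°, θ1=90°, θ2=180°

config: θ0=180°, θ1=90°, θ2=180°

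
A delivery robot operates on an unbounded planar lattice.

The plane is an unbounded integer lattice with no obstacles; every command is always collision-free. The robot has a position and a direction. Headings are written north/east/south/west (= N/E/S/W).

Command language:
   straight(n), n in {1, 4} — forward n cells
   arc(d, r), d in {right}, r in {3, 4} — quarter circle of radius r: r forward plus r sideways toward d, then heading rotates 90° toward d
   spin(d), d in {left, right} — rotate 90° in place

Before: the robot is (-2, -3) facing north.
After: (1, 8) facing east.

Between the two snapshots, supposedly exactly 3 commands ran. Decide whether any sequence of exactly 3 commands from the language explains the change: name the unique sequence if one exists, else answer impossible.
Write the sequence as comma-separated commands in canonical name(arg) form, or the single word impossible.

key: cell and facing (now E) both changed — the 3 commands mix motion and turning
t0: (-2, -3) facing north
step 1 (straight(4)): (-2, 1) facing north
step 2 (straight(4)): (-2, 5) facing north
step 3 (arc(right, 3)): (1, 8) facing east
no rival 3-sequence matches.

straight(4), straight(4), arc(right, 3)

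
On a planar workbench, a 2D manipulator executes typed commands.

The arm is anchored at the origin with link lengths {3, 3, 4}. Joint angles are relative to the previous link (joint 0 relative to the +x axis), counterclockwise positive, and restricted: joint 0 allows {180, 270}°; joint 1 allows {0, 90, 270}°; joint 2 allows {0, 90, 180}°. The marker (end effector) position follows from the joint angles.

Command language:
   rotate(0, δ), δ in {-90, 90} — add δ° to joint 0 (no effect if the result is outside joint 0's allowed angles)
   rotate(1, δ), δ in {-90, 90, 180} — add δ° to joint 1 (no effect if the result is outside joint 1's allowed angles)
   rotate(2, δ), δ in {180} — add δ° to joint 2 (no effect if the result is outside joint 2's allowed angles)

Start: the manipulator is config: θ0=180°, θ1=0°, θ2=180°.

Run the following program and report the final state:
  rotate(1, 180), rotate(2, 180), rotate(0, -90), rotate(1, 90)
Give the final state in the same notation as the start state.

start: config: θ0=180°, θ1=0°, θ2=180°
t=1 rotate(1, 180) ⇒ config: θ0=180°, θ1=0°, θ2=180°
t=2 rotate(2, 180) ⇒ config: θ0=180°, θ1=0°, θ2=0°
t=3 rotate(0, -90) ⇒ config: θ0=180°, θ1=0°, θ2=0°
t=4 rotate(1, 90) ⇒ config: θ0=180°, θ1=90°, θ2=0°

config: θ0=180°, θ1=90°, θ2=0°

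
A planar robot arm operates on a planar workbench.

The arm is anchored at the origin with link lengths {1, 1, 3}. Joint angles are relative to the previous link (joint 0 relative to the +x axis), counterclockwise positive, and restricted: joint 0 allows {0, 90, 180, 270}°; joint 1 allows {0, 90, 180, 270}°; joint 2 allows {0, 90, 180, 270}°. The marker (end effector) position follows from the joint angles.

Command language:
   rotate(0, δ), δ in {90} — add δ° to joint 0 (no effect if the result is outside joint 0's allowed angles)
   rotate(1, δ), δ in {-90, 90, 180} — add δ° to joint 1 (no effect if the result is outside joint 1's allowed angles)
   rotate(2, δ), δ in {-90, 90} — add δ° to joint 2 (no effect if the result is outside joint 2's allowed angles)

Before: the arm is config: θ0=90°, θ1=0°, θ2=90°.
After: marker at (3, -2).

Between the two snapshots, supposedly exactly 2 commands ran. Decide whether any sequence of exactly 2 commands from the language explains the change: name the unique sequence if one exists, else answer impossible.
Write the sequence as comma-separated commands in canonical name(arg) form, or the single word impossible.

rotate(0, 90), rotate(0, 90)

from: config: θ0=90°, θ1=0°, θ2=90°
1. rotate(0, 90) → config: θ0=180°, θ1=0°, θ2=90°
2. rotate(0, 90) → config: θ0=270°, θ1=0°, θ2=90°
all 36 alternatives checked — unique.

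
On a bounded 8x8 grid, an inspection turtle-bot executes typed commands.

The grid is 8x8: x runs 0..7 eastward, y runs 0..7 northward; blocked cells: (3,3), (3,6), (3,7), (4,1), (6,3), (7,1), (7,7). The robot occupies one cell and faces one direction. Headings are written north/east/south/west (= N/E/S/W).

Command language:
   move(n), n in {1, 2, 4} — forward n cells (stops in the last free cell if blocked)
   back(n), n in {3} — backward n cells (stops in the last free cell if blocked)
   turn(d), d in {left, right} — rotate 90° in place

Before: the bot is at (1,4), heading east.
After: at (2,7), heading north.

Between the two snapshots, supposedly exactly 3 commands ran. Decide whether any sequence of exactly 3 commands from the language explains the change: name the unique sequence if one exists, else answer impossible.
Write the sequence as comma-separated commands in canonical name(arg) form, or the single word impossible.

key: position moved to (2,7) AND the heading swung to N — translation plus rotation needed
from: at (1,4), heading east
step 1 (move(1)): at (2,4), heading east
step 2 (turn(left)): at (2,4), heading north
step 3 (move(4)): at (2,7), heading north
no rival 3-sequence matches.

move(1), turn(left), move(4)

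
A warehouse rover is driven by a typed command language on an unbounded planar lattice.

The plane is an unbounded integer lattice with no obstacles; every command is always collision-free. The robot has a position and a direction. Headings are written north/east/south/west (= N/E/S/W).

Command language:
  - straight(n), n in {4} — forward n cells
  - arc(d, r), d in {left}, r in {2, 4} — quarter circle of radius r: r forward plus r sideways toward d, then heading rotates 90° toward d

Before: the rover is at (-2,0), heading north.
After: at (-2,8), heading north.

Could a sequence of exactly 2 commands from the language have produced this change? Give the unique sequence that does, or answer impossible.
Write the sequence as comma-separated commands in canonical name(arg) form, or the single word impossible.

straight(4), straight(4)

key: heading stays N — no command in the sequence turns
t0: at (-2,0), heading north
[1] after straight(4): at (-2,4), heading north
[2] after straight(4): at (-2,8), heading north
all 9 alternatives checked — unique.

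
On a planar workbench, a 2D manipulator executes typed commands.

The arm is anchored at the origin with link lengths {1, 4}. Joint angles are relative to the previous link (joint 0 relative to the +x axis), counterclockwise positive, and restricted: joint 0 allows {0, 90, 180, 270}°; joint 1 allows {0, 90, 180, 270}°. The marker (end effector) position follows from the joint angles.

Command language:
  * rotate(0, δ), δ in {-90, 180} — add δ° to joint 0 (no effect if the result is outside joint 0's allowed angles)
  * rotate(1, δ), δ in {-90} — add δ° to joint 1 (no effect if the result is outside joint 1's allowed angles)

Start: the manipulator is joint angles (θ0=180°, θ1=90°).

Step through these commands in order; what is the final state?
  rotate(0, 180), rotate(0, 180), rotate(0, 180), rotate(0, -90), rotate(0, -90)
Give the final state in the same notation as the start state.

t0: joint angles (θ0=180°, θ1=90°)
1. rotate(0, 180) → joint angles (θ0=0°, θ1=90°)
2. rotate(0, 180) → joint angles (θ0=180°, θ1=90°)
3. rotate(0, 180) → joint angles (θ0=0°, θ1=90°)
4. rotate(0, -90) → joint angles (θ0=270°, θ1=90°)
5. rotate(0, -90) → joint angles (θ0=180°, θ1=90°)

joint angles (θ0=180°, θ1=90°)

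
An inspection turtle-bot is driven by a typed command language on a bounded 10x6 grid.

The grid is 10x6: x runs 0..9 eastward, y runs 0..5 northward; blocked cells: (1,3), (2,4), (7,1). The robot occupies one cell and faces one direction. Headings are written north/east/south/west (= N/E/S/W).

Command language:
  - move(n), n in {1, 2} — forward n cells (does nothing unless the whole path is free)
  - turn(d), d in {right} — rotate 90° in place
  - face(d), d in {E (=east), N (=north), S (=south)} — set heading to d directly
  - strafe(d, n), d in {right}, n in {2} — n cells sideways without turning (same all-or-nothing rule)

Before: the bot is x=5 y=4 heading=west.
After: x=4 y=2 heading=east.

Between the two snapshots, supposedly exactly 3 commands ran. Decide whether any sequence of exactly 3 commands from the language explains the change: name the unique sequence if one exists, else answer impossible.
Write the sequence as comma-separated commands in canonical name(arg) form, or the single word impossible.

move(1), face(E), strafe(right, 2)

key: order matters: swapping move(1) and strafe(right, 2) lands elsewhere
t0: x=5 y=4 heading=west
1. move(1) → x=4 y=4 heading=west
2. face(E) → x=4 y=4 heading=east
3. strafe(right, 2) → x=4 y=2 heading=east
no other 3-command option fits: unique.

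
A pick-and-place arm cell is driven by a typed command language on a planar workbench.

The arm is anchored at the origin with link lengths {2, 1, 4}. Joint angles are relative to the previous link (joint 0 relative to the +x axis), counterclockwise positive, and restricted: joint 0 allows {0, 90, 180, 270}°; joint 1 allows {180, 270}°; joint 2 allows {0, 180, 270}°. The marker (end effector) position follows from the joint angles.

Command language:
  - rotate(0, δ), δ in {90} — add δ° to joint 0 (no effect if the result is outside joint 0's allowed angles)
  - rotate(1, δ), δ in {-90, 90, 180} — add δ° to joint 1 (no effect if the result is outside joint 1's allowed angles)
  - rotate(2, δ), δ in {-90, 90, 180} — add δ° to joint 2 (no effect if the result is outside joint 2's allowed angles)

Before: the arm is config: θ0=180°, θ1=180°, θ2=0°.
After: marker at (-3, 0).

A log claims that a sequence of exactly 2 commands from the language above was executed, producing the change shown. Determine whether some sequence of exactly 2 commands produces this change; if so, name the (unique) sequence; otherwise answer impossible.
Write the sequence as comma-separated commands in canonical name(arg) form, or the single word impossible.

from: config: θ0=180°, θ1=180°, θ2=0°
step 1 (rotate(0, 90)): config: θ0=270°, θ1=180°, θ2=0°
step 2 (rotate(0, 90)): config: θ0=0°, θ1=180°, θ2=0°
no rival 2-sequence matches.

rotate(0, 90), rotate(0, 90)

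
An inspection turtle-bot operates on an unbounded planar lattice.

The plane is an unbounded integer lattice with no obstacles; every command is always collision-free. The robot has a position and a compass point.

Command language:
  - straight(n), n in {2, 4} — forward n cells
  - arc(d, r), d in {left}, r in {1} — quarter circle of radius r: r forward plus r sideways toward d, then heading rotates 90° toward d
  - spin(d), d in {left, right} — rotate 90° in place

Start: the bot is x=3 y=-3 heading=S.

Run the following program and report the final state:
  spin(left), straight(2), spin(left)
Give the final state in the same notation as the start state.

initial: x=3 y=-3 heading=S
step 1 (spin(left)): x=3 y=-3 heading=E
step 2 (straight(2)): x=5 y=-3 heading=E
step 3 (spin(left)): x=5 y=-3 heading=N

x=5 y=-3 heading=N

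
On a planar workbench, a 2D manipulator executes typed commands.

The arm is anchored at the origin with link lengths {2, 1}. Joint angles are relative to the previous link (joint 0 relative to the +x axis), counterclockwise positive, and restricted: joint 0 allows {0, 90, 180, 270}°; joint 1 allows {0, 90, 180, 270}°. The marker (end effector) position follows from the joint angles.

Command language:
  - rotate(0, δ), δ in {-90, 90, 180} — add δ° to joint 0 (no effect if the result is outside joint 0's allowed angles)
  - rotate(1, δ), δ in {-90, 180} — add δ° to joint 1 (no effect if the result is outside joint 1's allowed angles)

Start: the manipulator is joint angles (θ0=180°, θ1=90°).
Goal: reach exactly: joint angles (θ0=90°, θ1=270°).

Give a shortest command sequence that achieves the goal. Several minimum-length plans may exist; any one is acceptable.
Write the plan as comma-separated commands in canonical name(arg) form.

rotate(0, -90), rotate(1, 180)

from: joint angles (θ0=180°, θ1=90°)
step 1 (rotate(0, -90)): joint angles (θ0=90°, θ1=90°)
step 2 (rotate(1, 180)): joint angles (θ0=90°, θ1=270°)
shorter routes all fall short; 2 is best.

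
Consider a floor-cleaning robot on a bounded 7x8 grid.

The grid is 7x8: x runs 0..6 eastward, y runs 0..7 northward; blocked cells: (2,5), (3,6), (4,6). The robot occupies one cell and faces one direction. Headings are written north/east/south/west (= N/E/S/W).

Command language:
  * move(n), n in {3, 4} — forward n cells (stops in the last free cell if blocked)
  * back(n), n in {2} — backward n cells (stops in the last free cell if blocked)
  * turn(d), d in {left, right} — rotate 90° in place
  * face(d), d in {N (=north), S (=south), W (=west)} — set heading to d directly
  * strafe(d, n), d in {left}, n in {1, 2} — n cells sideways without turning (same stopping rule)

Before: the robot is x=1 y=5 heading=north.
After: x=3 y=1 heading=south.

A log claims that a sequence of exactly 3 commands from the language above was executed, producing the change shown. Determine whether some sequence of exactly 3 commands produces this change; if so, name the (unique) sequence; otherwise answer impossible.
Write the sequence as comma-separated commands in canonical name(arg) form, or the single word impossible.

key: cell and facing (now S) both changed — the 3 commands mix motion and turning
t0: x=1 y=5 heading=north
1. face(S) → x=1 y=5 heading=south
2. move(4) → x=1 y=1 heading=south
3. strafe(left, 2) → x=3 y=1 heading=south
uniquely the one of 1000 3-step routes that fits.

face(S), move(4), strafe(left, 2)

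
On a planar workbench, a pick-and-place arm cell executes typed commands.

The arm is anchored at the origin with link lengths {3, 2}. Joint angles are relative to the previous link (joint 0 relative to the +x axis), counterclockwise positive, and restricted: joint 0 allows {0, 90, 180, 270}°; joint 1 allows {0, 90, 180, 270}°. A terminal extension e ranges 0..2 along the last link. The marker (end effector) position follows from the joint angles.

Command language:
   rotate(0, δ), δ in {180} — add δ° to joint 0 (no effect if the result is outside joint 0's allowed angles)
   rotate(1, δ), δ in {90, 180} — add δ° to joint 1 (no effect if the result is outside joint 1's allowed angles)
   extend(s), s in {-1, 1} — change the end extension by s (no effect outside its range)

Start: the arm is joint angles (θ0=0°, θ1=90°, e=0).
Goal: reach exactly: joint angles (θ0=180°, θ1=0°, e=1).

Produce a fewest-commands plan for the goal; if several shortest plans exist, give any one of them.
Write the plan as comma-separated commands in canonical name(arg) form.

t0: joint angles (θ0=0°, θ1=90°, e=0)
step 1 (rotate(1, 90)): joint angles (θ0=0°, θ1=180°, e=0)
step 2 (rotate(0, 180)): joint angles (θ0=180°, θ1=180°, e=0)
step 3 (rotate(1, 180)): joint angles (θ0=180°, θ1=0°, e=0)
step 4 (extend(1)): joint angles (θ0=180°, θ1=0°, e=1)
shorter routes all fall short; 4 is best.

rotate(1, 90), rotate(0, 180), rotate(1, 180), extend(1)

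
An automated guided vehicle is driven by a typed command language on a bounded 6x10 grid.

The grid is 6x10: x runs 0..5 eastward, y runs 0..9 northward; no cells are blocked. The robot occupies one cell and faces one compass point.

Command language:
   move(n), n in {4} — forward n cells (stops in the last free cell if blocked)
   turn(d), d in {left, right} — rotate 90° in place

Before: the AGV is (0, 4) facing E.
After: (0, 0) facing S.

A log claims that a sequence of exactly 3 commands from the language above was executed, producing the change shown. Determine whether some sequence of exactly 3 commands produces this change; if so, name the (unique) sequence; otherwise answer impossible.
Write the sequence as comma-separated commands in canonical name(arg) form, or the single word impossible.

key: cell and facing (now S) both changed — the 3 commands mix motion and turning
begin: (0, 4) facing E
[1] after turn(right): (0, 4) facing S
[2] after move(4): (0, 0) facing S
[3] after move(4): (0, 0) facing S
no other 3-command option fits: unique.

turn(right), move(4), move(4)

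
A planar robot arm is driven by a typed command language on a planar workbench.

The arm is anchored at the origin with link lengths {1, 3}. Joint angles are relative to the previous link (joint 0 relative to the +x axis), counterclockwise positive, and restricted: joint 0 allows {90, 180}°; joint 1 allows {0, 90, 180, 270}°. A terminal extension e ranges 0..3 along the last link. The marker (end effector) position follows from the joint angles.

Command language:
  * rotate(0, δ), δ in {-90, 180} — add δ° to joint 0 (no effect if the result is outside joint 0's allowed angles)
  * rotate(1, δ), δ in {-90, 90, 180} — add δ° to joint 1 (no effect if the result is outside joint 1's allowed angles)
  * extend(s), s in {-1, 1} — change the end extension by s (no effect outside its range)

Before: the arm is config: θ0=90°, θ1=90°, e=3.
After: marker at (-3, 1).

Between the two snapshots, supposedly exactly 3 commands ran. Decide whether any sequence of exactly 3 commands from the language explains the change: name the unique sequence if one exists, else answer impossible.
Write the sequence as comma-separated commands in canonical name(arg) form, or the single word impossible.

begin: config: θ0=90°, θ1=90°, e=3
step 1 (extend(-1)): config: θ0=90°, θ1=90°, e=2
step 2 (extend(-1)): config: θ0=90°, θ1=90°, e=1
step 3 (extend(-1)): config: θ0=90°, θ1=90°, e=0
no other 3-command option fits: unique.

extend(-1), extend(-1), extend(-1)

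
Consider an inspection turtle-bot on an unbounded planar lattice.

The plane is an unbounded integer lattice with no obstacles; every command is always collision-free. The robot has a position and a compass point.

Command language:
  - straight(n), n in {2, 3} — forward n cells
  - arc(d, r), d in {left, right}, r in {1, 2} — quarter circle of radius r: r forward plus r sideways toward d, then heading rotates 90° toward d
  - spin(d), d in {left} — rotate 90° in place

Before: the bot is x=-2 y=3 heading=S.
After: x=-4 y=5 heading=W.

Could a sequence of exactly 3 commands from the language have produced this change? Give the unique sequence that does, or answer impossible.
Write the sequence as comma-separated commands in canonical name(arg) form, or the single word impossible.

spin(left), spin(left), arc(left, 2)

key: running arc(left, 2) before spin(left) would end elsewhere — order is forced
start: x=-2 y=3 heading=S
step 1 (spin(left)): x=-2 y=3 heading=E
step 2 (spin(left)): x=-2 y=3 heading=N
step 3 (arc(left, 2)): x=-4 y=5 heading=W
uniquely the one of 343 3-step routes that fits.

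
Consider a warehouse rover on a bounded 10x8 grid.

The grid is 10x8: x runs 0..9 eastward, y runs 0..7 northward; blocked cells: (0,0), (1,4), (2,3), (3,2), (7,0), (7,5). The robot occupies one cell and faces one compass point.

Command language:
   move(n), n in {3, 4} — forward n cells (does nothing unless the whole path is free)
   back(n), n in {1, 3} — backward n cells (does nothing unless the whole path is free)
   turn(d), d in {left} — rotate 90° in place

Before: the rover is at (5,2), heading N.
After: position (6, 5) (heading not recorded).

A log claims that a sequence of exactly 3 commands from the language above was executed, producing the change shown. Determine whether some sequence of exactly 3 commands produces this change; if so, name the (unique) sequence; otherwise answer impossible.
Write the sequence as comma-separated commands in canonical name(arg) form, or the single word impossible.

key: running back(1) before move(3) would end elsewhere — order is forced
begin: at (5,2), heading N
step 1 (move(3)): at (5,5), heading N
step 2 (turn(left)): at (5,5), heading W
step 3 (back(1)): at (6,5), heading W
no other 3-command option fits: unique.

move(3), turn(left), back(1)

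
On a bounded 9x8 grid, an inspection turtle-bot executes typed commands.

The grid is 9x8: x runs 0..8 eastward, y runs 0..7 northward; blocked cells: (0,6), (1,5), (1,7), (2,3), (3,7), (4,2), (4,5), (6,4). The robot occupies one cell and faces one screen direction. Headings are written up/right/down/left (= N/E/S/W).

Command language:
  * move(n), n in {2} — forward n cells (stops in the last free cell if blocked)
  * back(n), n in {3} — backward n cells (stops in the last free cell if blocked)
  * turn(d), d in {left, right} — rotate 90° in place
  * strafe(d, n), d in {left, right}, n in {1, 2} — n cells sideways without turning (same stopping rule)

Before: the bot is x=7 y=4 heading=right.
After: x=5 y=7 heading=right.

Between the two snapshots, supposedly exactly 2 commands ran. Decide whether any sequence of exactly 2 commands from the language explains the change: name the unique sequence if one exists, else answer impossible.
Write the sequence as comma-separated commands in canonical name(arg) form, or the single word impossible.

no 2-step route produces this change.

impossible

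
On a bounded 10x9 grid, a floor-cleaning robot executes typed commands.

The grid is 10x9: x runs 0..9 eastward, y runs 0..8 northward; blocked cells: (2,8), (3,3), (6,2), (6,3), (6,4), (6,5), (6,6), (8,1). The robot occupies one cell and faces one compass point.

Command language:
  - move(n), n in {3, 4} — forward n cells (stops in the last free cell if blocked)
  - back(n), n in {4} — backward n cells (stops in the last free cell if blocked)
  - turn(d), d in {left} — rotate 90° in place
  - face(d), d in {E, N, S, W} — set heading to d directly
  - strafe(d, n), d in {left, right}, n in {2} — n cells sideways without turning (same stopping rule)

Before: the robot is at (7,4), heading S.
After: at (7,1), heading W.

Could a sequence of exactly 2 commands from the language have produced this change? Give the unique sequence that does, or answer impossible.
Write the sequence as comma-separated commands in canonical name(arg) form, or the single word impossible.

key: running face(W) before move(3) would end elsewhere — order is forced
start: at (7,4), heading S
[1] after move(3): at (7,1), heading S
[2] after face(W): at (7,1), heading W
no rival 2-sequence matches.

move(3), face(W)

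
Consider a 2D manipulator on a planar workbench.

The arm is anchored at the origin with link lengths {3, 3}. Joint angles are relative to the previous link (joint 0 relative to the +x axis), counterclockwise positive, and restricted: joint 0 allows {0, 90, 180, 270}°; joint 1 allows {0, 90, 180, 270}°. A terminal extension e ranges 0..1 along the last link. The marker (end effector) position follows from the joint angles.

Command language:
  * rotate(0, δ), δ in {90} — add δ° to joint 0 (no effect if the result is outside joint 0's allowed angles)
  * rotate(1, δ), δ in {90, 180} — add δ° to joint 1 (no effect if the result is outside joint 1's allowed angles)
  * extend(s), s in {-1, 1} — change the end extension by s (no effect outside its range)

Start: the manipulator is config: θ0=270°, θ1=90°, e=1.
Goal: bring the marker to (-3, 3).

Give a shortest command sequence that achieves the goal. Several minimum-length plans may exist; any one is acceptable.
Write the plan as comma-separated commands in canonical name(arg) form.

rotate(0, 90), rotate(0, 90), extend(-1)

initial: config: θ0=270°, θ1=90°, e=1
step 1 (rotate(0, 90)): config: θ0=0°, θ1=90°, e=1
step 2 (rotate(0, 90)): config: θ0=90°, θ1=90°, e=1
step 3 (extend(-1)): config: θ0=90°, θ1=90°, e=0
nothing shorter than 3 reaches the goal.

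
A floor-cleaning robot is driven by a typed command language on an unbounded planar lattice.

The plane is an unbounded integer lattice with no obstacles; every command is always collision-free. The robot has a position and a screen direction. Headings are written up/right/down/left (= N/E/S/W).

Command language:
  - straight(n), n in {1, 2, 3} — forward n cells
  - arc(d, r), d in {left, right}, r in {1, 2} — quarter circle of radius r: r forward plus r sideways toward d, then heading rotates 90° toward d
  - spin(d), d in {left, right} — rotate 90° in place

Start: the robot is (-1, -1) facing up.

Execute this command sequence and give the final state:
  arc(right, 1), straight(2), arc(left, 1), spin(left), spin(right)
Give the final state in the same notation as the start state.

(3, 1) facing up

start: (-1, -1) facing up
[1] after arc(right, 1): (0, 0) facing right
[2] after straight(2): (2, 0) facing right
[3] after arc(left, 1): (3, 1) facing up
[4] after spin(left): (3, 1) facing left
[5] after spin(right): (3, 1) facing up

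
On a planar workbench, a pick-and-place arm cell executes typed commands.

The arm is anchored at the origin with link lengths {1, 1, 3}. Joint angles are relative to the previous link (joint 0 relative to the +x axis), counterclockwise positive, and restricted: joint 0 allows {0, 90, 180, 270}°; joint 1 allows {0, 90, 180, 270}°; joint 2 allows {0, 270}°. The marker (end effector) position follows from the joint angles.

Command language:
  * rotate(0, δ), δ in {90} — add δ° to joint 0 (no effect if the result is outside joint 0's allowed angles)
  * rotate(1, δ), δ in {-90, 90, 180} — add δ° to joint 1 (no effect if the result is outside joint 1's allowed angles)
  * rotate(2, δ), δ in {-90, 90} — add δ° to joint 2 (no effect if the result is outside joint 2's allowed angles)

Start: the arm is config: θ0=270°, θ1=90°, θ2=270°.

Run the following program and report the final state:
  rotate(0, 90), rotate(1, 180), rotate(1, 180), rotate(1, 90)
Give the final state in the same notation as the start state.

config: θ0=0°, θ1=180°, θ2=270°

from: config: θ0=270°, θ1=90°, θ2=270°
[1] after rotate(0, 90): config: θ0=0°, θ1=90°, θ2=270°
[2] after rotate(1, 180): config: θ0=0°, θ1=270°, θ2=270°
[3] after rotate(1, 180): config: θ0=0°, θ1=90°, θ2=270°
[4] after rotate(1, 90): config: θ0=0°, θ1=180°, θ2=270°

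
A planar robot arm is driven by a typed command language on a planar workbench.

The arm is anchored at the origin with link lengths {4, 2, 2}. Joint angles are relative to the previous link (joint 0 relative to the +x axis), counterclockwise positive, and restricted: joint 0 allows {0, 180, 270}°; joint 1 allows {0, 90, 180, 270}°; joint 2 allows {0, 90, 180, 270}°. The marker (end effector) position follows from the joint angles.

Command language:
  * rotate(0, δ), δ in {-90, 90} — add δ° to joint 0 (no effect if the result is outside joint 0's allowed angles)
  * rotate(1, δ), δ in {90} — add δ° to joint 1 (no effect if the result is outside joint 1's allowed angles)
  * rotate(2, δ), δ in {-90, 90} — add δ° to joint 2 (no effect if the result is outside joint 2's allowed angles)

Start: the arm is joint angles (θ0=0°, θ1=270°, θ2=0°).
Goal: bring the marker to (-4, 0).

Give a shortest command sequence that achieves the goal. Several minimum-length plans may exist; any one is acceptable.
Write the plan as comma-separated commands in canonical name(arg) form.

rotate(2, 90), rotate(2, 90), rotate(0, -90), rotate(0, -90)

t0: joint angles (θ0=0°, θ1=270°, θ2=0°)
step 1 (rotate(2, 90)): joint angles (θ0=0°, θ1=270°, θ2=90°)
step 2 (rotate(2, 90)): joint angles (θ0=0°, θ1=270°, θ2=180°)
step 3 (rotate(0, -90)): joint angles (θ0=270°, θ1=270°, θ2=180°)
step 4 (rotate(0, -90)): joint angles (θ0=180°, θ1=270°, θ2=180°)
shorter routes all fall short; 4 is best.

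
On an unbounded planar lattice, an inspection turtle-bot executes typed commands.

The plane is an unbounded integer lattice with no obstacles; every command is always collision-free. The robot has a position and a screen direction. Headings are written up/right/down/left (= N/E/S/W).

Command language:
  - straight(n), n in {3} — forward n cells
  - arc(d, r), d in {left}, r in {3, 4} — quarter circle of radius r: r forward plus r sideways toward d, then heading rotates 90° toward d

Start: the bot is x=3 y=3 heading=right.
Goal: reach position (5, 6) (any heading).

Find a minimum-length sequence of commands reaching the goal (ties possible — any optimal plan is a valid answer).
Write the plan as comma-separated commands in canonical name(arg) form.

t0: x=3 y=3 heading=right
t=1 arc(left, 4) ⇒ x=7 y=7 heading=up
t=2 straight(3) ⇒ x=7 y=10 heading=up
t=3 arc(left, 3) ⇒ x=4 y=13 heading=left
t=4 arc(left, 3) ⇒ x=1 y=10 heading=down
t=5 arc(left, 4) ⇒ x=5 y=6 heading=right
no 4-step plan works, so 5 is optimal.

arc(left, 4), straight(3), arc(left, 3), arc(left, 3), arc(left, 4)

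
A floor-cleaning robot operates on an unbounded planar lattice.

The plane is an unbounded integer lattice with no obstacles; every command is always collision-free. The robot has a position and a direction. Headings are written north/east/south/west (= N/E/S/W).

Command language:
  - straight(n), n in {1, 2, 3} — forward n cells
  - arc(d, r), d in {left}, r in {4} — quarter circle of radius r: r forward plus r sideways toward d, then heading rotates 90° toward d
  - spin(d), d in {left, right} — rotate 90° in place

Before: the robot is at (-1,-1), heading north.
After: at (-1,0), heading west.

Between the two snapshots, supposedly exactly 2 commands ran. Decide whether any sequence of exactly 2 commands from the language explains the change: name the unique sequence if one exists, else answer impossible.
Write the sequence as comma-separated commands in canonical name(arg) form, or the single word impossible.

straight(1), spin(left)

key: running spin(left) before straight(1) would end elsewhere — order is forced
from: at (-1,-1), heading north
1. straight(1) → at (-1,0), heading north
2. spin(left) → at (-1,0), heading west
no other 2-command option fits: unique.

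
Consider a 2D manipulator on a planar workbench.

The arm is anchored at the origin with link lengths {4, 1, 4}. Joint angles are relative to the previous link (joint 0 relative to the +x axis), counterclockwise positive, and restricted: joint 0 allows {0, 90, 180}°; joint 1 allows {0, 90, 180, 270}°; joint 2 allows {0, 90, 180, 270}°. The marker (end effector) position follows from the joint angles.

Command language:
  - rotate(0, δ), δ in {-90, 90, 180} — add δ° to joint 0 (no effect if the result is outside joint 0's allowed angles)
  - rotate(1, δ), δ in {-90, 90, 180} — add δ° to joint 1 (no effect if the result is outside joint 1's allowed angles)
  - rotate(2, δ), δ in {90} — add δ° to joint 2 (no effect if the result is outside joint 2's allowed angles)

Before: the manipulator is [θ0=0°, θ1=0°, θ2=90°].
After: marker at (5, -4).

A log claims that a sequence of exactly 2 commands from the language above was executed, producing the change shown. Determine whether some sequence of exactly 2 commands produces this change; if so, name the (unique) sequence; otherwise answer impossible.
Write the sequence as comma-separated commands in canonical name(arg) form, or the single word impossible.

from: [θ0=0°, θ1=0°, θ2=90°]
step 1 (rotate(2, 90)): [θ0=0°, θ1=0°, θ2=180°]
step 2 (rotate(2, 90)): [θ0=0°, θ1=0°, θ2=270°]
no rival 2-sequence matches.

rotate(2, 90), rotate(2, 90)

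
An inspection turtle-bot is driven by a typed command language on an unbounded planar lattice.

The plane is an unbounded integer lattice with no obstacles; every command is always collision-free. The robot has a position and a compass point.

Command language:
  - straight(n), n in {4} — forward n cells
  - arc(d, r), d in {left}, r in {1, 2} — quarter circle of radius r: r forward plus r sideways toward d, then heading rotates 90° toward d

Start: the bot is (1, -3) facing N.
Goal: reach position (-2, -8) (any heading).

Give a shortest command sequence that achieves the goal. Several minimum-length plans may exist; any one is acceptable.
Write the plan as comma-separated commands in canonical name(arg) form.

arc(left, 1), arc(left, 2), straight(4)

from: (1, -3) facing N
step 1 (arc(left, 1)): (0, -2) facing W
step 2 (arc(left, 2)): (-2, -4) facing S
step 3 (straight(4)): (-2, -8) facing S
nothing shorter than 3 reaches the goal.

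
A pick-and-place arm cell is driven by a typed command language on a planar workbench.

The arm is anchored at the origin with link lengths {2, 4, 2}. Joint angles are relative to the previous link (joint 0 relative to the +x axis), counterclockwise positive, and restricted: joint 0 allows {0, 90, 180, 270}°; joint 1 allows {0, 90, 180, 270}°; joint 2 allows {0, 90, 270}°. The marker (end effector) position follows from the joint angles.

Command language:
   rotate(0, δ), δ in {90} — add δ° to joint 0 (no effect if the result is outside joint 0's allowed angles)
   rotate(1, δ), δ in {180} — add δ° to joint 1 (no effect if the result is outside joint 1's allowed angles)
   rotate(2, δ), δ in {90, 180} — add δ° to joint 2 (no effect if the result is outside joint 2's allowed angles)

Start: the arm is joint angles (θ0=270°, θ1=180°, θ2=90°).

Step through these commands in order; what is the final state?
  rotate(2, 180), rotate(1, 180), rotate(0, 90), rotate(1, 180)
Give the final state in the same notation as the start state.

start: joint angles (θ0=270°, θ1=180°, θ2=90°)
t=1 rotate(2, 180) ⇒ joint angles (θ0=270°, θ1=180°, θ2=270°)
t=2 rotate(1, 180) ⇒ joint angles (θ0=270°, θ1=0°, θ2=270°)
t=3 rotate(0, 90) ⇒ joint angles (θ0=0°, θ1=0°, θ2=270°)
t=4 rotate(1, 180) ⇒ joint angles (θ0=0°, θ1=180°, θ2=270°)

joint angles (θ0=0°, θ1=180°, θ2=270°)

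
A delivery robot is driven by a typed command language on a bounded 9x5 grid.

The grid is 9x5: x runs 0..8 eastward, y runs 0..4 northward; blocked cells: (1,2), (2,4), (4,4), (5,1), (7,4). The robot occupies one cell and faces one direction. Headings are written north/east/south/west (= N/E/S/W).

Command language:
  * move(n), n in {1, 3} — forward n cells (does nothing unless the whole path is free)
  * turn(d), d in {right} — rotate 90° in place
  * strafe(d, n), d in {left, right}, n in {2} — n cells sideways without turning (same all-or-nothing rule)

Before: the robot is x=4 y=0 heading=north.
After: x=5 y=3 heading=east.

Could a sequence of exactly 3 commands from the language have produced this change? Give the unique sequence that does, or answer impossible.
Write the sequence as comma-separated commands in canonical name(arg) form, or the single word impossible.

key: order matters: swapping move(3) and move(1) lands elsewhere
t0: x=4 y=0 heading=north
[1] after move(3): x=4 y=3 heading=north
[2] after turn(right): x=4 y=3 heading=east
[3] after move(1): x=5 y=3 heading=east
no other 3-command option fits: unique.

move(3), turn(right), move(1)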